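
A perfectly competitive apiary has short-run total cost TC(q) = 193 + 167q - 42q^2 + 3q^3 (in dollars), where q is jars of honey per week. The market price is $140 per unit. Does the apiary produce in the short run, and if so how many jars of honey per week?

From TC, MC = TC'(q) = 167 - 84q + 9q^2 and AVC = VC/q = 167 - 42q + 3q^2.
AVC is minimized where dAVC/dq = -42 + 6q = 0, at q = 7; min AVC = 167 - 42·7 + 3·7^2 = $20.
P = $140 exceeds min AVC = $20, so the firm stays open.
P = MC gives 27 - 84q + 9q^2 = 0, with roots 1/3 and 9. Take the larger (rising MC): q* = 9.
Check: AVC at q = 9 is $32 ≤ P, so revenue covers variable cost.
Profit = P·q − TC = 140·9 − 481 = $779.

Produce at q = 9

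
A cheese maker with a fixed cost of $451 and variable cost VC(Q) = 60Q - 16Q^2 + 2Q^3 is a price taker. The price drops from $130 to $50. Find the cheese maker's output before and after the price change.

Output falls from 7 to 5

MC = 60 - 32Q + 6Q^2; the shutdown threshold is min AVC = $28 (at Q = 4).
At P = $130 ≥ min AVC, set P = MC on the rising branch: Q = 7.
At P = $50 ≥ min AVC, set P = MC: Q = 5. The firm stays open but cuts output.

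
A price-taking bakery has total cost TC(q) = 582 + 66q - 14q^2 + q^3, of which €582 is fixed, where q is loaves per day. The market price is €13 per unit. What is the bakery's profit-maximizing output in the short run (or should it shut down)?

Shut down

Strip out fixed cost: VC = 66q - 14q^2 + q^3. Then AVC = 66 - 14q + q^2 and MC = 66 - 28q + 3q^2.
AVC is minimized where dAVC/dq = -14 + 2q = 0, at q = 7; min AVC = 66 - 14·7 + 7^2 = €17.
With P < min AVC (€13 < €17), every unit sold adds to the loss.
The firm minimizes its loss by shutting down and losing only its fixed cost of €582.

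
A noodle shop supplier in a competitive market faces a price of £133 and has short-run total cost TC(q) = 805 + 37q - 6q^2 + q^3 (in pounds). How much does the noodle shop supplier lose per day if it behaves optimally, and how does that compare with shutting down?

AVC = 37 - 6q + q^2 has its minimum £28 at q = 3; price £133 clears that bar, so the firm operates.
With MC = 37 - 12q + 3q^2, P = MC on the upward-sloping part at q* = 8.
TR = 133·8 = 1064. TC = 805 + 424 = 1229. Profit = 1064 − 1229 = -£165.
That loss of £165 beats the £805 the firm would lose by shutting down; producing recovers £640 of fixed cost.

Profit = -£165 at q = 8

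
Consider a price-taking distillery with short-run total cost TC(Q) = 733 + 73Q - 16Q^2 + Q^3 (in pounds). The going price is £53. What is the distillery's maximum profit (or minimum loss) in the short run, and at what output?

AVC = 73 - 16Q + Q^2 has its minimum £9 at Q = 8; price £53 clears that bar, so the firm operates.
With MC = 73 - 32Q + 3Q^2, P = MC on the upward-sloping part at Q* = 10.
TR = 53·10 = 530. TC = 733 + 130 = 863. Profit = 530 − 863 = -£333.
By producing, the firm covers all variable cost plus £400 of fixed cost; shutting down would lose the full £733.

Profit = -£333 at Q = 10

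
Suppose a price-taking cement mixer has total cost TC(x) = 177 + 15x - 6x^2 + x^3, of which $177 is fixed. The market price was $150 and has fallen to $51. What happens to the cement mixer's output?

Output falls from 9 to 6

AVC = 15 - 6x + x^2, minimized at x = 3 where min AVC = $6. MC = 15 - 12x + 3x^2.
With P = $150 above the shutdown price, P = MC gives x = 9.
At P = $51 ≥ min AVC, set P = MC: x = 6. The firm stays open but cuts output.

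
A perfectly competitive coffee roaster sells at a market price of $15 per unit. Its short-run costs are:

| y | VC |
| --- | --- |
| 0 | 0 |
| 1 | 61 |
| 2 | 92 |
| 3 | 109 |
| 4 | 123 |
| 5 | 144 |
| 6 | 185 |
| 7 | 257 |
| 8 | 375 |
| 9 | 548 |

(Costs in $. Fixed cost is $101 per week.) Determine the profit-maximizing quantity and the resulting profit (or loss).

Profit at each row (π = 15y − TC): y=0: -101; y=1: -147; y=2: -163; y=3: -165; y=4: -164; y=5: -170; y=6: -196; y=7: -253; y=8: -356; y=9: -514.
Profit is highest at y = 0. Equivalently, the lowest AVC in the table is 144/5 ≈ $28.80 at y = 5, and P = $15 falls below it — price never covers variable cost, so the firm shuts down and loses only its fixed cost.

y = 0 (shut down); profit = -$101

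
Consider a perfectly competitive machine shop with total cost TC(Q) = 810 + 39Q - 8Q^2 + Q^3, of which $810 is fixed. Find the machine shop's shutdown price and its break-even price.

AVC = 39 - 8Q + Q^2; minimized at Q = 4, giving min AVC = $23. That is the shutdown price.
ATC = 810/Q + 39 - 8Q + Q^2. Setting dATC/dQ = −810/Q^2 − 8 + 2Q = 0 gives Q = 9 (since 2·9^3 − 8·9^2 = 810).
min ATC = 810/9 + 39 − 8·9 + 9^2 = $138. That is the break-even price.
Between these two prices the firm operates at a loss; above $138 it earns a profit.

Shutdown price = $23; break-even price = $138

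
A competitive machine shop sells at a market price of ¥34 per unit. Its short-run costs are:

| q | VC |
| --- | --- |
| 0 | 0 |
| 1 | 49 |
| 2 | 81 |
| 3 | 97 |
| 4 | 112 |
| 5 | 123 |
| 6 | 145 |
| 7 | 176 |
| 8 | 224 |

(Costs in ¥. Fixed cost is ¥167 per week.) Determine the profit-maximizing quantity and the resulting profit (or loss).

q = 7; profit = -¥105

Profit at each row (π = 34q − TC): q=0: -167; q=1: -182; q=2: -180; q=3: -162; q=4: -143; q=5: -120; q=6: -108; q=7: -105; q=8: -119.
Profit is maximized at q = 7. AVC there is 176/7 = ¥25.14 ≤ P, so producing beats shutting down (which would give -¥167).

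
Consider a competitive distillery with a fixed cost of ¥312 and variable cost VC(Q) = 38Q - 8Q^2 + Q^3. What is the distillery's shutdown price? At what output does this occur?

¥22 per unit, at Q = 4

The shutdown price is the minimum of AVC. VC = 38Q - 8Q^2 + Q^3, so AVC = 38 - 8Q + Q^2.
At the minimum of AVC, MC = AVC. MC = 38 - 16Q + 3Q^2; setting MC = AVC gives 2Q^2 - 8Q = 0, so Q = 4. min AVC = 22.
So the shutdown price is ¥22.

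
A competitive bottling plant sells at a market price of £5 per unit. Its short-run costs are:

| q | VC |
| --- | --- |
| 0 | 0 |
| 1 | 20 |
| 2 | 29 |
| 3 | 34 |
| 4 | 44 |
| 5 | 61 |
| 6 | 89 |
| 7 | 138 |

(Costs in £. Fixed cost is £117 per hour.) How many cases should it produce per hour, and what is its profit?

Tabulate TR − TC: q=0: -117; q=1: -132; q=2: -136; q=3: -136; q=4: -141; q=5: -153; q=6: -176; q=7: -220.
Profit is highest at q = 0. Equivalently, the lowest AVC in the table is 44/4 ≈ £11 at q = 4, and P = £5 falls below it — price never covers variable cost, so the firm shuts down and loses only its fixed cost.

q = 0 (shut down); profit = -£117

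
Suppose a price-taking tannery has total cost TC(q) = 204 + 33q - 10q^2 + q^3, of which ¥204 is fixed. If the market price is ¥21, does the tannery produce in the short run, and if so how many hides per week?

Strip out fixed cost: VC = 33q - 10q^2 + q^3. Then AVC = 33 - 10q + q^2 and MC = 33 - 20q + 3q^2.
The AVC parabola has its vertex at q = 10/2 = 5, where AVC = 33 - 10·5 + 5^2 = ¥8.
Because ¥21 ≥ ¥8, revenue can cover variable cost; the firm operates.
Set P = MC: 21 = 33 - 20q + 3q^2 → 12 - 20q + 3q^2 = 0. The roots are q = 2/3 and q = 6; the profit-maximizing output is on the rising part of MC, so q* = 6.
Check: AVC at q = 6 is ¥9 ≤ P, so revenue covers variable cost.
Profit = P·q − TC = 21·6 − 258 = -¥132, a loss, but smaller than the ¥204 fixed cost the firm would lose by shutting down.

Produce at q = 6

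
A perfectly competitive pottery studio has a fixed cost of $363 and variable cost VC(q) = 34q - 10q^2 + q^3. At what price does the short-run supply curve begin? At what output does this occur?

$9 per unit, at q = 5

Short-run supply begins at min AVC. From VC = 34q - 10q^2 + q^3, AVC = 34 - 10q + q^2.
At the minimum of AVC, MC = AVC. MC = 34 - 20q + 3q^2; setting MC = AVC gives 2q^2 - 10q = 0, so q = 5. min AVC = 9.
For P < $9 the firm produces nothing.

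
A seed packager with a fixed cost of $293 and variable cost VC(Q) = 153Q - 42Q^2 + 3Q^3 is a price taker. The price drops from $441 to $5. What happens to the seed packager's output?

Output falls from 12 to 0 (the firm shuts down)

MC = 153 - 84Q + 9Q^2; the shutdown threshold is min AVC = $6 (at Q = 7).
At P = $441 ≥ min AVC, set P = MC on the rising branch: Q = 12.
At P = $5 < min AVC = $6, price no longer covers variable cost at any output, so the firm shuts down: Q = 0.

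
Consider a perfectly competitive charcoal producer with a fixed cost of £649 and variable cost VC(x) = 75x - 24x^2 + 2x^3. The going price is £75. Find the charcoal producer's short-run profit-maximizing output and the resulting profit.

Profit = -£137 at x = 8

AVC = 75 - 24x + 2x^2 has its minimum £3 at x = 6; price £75 clears that bar, so the firm operates.
MC = 75 - 48x + 6x^2. Setting P = MC and taking the root on the rising branch gives x* = 8.
TR = 75·8 = 600. TC = 649 + 88 = 737. Profit = 600 − 737 = -£137.
That loss of £137 beats the £649 the firm would lose by shutting down; producing recovers £512 of fixed cost.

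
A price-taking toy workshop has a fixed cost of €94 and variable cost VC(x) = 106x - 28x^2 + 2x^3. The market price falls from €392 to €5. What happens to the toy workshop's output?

Output falls from 13 to 0 (the firm shuts down)

MC = 106 - 56x + 6x^2; the shutdown threshold is min AVC = €8 (at x = 7).
At P = €392 ≥ min AVC, set P = MC on the rising branch: x = 13.
At P = €5 < min AVC = €8, price no longer covers variable cost at any output, so the firm shuts down: x = 0.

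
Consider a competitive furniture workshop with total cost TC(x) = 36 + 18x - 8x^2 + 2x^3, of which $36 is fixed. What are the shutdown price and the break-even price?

Shutdown price = $10; break-even price = $24

Shutdown price = min AVC. AVC = 18 - 8x + 2x^2, with vertex at x = 2 and minimum $10.
ATC = 36/x + 18 - 8x + 2x^2. Setting dATC/dx = −36/x^2 − 8 + 4x = 0 gives x = 3 (since 4·3^3 − 8·3^2 = 36).
min ATC = 36/3 + 18 − 8·3 + 2·3^2 = $24. That is the break-even price.
Between these two prices the firm operates at a loss; above $24 it earns a profit.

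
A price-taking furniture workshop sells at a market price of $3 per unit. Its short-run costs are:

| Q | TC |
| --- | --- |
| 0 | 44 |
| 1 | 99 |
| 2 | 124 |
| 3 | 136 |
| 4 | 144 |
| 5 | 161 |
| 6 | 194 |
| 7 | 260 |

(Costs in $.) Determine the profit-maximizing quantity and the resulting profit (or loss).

Profit at each row (π = 3Q − TC): Q=0: -44; Q=1: -96; Q=2: -118; Q=3: -127; Q=4: -132; Q=5: -146; Q=6: -176; Q=7: -239.
Profit is highest at Q = 0. Equivalently, the lowest AVC in the table is 117/5 ≈ $23.40 at Q = 5, and P = $3 falls below it — price never covers variable cost, so the firm shuts down and loses only its fixed cost.

Q = 0 (shut down); profit = -$44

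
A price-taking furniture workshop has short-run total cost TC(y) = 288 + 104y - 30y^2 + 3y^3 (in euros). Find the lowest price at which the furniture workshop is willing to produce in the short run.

The shutdown price is the minimum of AVC. VC = 104y - 30y^2 + 3y^3, so AVC = 104 - 30y + 3y^2.
At the minimum of AVC, MC = AVC. MC = 104 - 60y + 9y^2; setting MC = AVC gives 6y^2 - 30y = 0, so y = 5. min AVC = 29.
The firm shuts down for any P below €29.

€29 per unit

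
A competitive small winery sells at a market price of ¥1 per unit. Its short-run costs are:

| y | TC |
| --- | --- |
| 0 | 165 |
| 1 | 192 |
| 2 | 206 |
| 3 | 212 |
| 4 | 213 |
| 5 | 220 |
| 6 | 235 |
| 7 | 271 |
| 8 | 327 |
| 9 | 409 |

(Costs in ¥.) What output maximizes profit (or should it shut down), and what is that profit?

Tabulate TR − TC: y=0: -165; y=1: -191; y=2: -204; y=3: -209; y=4: -209; y=5: -215; y=6: -229; y=7: -264; y=8: -319; y=9: -400.
Profit is highest at y = 0. Equivalently, the lowest AVC in the table is 55/5 ≈ ¥11 at y = 5, and P = ¥1 falls below it — price never covers variable cost, so the firm shuts down and loses only its fixed cost.

y = 0 (shut down); profit = -¥165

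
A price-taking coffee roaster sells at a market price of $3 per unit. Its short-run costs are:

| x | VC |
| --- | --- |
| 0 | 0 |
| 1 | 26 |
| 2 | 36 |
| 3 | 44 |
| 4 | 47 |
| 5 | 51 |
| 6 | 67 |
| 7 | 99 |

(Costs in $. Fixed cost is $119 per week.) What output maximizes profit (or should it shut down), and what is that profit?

x = 0 (shut down); profit = -$119

Profit at each row (π = 3x − TC): x=0: -119; x=1: -142; x=2: -149; x=3: -154; x=4: -154; x=5: -155; x=6: -168; x=7: -197.
Profit is highest at x = 0. Equivalently, the lowest AVC in the table is 51/5 ≈ $10.20 at x = 5, and P = $3 falls below it — price never covers variable cost, so the firm shuts down and loses only its fixed cost.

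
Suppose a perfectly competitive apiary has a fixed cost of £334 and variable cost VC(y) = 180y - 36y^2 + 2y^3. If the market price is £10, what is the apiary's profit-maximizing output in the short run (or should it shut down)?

Shut down

Strip out fixed cost: VC = 180y - 36y^2 + 2y^3. Then AVC = 180 - 36y + 2y^2 and MC = 180 - 72y + 6y^2.
AVC is minimized where dAVC/dy = -36 + 4y = 0, at y = 9; min AVC = 180 - 36·9 + 2·9^2 = £18.
Since P = £10 < min AVC = £18, price fails to cover variable cost at any output.
Best response: produce nothing and absorb the £334 fixed cost.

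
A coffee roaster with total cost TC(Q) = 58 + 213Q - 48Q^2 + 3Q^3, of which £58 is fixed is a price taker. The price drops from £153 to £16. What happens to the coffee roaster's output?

Output falls from 10 to 0 (the firm shuts down)

MC = 213 - 96Q + 9Q^2; the shutdown threshold is min AVC = £21 (at Q = 8).
With P = £153 above the shutdown price, P = MC gives Q = 10.
At P = £16 < min AVC = £21, price no longer covers variable cost at any output, so the firm shuts down: Q = 0.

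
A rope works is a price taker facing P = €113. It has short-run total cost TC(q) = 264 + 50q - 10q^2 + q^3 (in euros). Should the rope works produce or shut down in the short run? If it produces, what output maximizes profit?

Produce at q = 9

From TC, MC = TC'(q) = 50 - 20q + 3q^2 and AVC = VC/q = 50 - 10q + q^2.
The AVC parabola has its vertex at q = 10/2 = 5, where AVC = 50 - 10·5 + 5^2 = €25.
Since P = €113 ≥ min AVC = €25, price covers variable cost and the firm should produce.
P = MC gives -63 - 20q + 3q^2 = 0, with roots -7/3 and 9. Take the larger (rising MC): q* = 9.
Check: AVC at q = 9 is €41 ≤ P, so revenue covers variable cost.
Profit = P·q − TC = 113·9 − 633 = €384.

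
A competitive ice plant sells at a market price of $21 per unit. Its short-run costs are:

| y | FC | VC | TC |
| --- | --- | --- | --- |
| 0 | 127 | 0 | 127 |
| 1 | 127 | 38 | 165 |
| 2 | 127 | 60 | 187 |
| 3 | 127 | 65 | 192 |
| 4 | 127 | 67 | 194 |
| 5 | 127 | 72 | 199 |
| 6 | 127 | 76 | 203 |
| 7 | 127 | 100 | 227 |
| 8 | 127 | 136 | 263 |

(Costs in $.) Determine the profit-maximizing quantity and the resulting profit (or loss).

y = 6; profit = -$77

Profit at each row (π = 21y − TC): y=0: -127; y=1: -144; y=2: -145; y=3: -129; y=4: -110; y=5: -94; y=6: -77; y=7: -80; y=8: -95.
Profit is maximized at y = 6. AVC there is 76/6 = $12.67 ≤ P, so producing beats shutting down (which would give -$127).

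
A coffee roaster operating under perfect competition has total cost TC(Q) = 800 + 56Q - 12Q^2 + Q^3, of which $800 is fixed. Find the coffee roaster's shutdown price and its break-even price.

AVC = 56 - 12Q + Q^2; minimized at Q = 6, giving min AVC = $20. That is the shutdown price.
ATC = 800/Q + 56 - 12Q + Q^2. Setting dATC/dQ = −800/Q^2 − 12 + 2Q = 0 gives Q = 10 (since 2·10^3 − 12·10^2 = 800).
min ATC = 800/10 + 56 − 12·10 + 10^2 = $116. That is the break-even price.
Between these two prices the firm operates at a loss; above $116 it earns a profit.

Shutdown price = $20; break-even price = $116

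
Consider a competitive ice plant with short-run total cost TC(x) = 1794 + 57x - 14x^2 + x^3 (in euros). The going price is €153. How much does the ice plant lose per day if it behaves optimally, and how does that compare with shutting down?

AVC = 57 - 14x + x^2; min AVC = €8 at x = 7. Since P = €153 ≥ min AVC, the firm produces.
With MC = 57 - 28x + 3x^2, P = MC on the upward-sloping part at x* = 12.
TR = 153·12 = 1836. TC = 1794 + 396 = 2190. Profit = 1836 − 2190 = -€354.
By producing, the firm covers all variable cost plus €1440 of fixed cost; shutting down would lose the full €1794.

Profit = -€354 at x = 12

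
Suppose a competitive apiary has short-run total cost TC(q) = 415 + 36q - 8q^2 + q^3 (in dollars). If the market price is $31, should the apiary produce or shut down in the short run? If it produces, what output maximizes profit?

From TC, MC = TC'(q) = 36 - 16q + 3q^2 and AVC = VC/q = 36 - 8q + q^2.
The AVC parabola has its vertex at q = 8/2 = 4, where AVC = 36 - 8·4 + 4^2 = $20.
Since P = $31 ≥ min AVC = $20, price covers variable cost and the firm should produce.
P = MC gives 5 - 16q + 3q^2 = 0, with roots 1/3 and 5. Take the larger (rising MC): q* = 5.
Check: AVC at q = 5 is $21 ≤ P, so revenue covers variable cost.
Profit = P·q − TC = 31·5 − 520 = -$365, a loss, but smaller than the $415 fixed cost the firm would lose by shutting down.

Produce at q = 5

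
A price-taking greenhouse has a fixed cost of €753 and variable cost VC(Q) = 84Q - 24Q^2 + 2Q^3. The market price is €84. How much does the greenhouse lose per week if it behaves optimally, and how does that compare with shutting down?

AVC = 84 - 24Q + 2Q^2 has its minimum €12 at Q = 6; price €84 clears that bar, so the firm operates.
With MC = 84 - 48Q + 6Q^2, P = MC on the upward-sloping part at Q* = 8.
TR = 84·8 = 672. TC = 753 + 160 = 913. Profit = 672 − 913 = -€241.
By producing, the firm covers all variable cost plus €512 of fixed cost; shutting down would lose the full €753.

Profit = -€241 at Q = 8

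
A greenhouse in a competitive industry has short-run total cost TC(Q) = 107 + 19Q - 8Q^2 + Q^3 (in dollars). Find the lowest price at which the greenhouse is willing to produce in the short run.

Short-run supply begins at min AVC. From VC = 19Q - 8Q^2 + Q^3, AVC = 19 - 8Q + Q^2.
dAVC/dQ = -8 + 2Q = 0 gives Q = 4. min AVC = 19 - 8·4 + 4^2 = 3.
The firm shuts down for any P below $3.

$3 per unit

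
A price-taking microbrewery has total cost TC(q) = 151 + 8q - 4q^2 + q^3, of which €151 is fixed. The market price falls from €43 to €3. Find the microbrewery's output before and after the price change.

MC = 8 - 8q + 3q^2; the shutdown threshold is min AVC = €4 (at q = 2).
At P = €43 ≥ min AVC, set P = MC on the rising branch: q = 5.
At P = €3 < min AVC = €4, price no longer covers variable cost at any output, so the firm shuts down: q = 0.

Output falls from 5 to 0 (the firm shuts down)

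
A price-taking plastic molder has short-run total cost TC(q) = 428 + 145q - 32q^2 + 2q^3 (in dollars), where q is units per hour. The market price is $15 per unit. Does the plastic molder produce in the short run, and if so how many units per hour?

Variable cost is VC = 145q - 32q^2 + 2q^3, so AVC = VC/q = 145 - 32q + 2q^2 and MC = dTC/dq = 145 - 64q + 6q^2.
AVC is minimized where dAVC/dq = -32 + 4q = 0, at q = 8; min AVC = 145 - 32·8 + 2·8^2 = $17.
P = $15 lies below min AVC = $17; no output level covers variable cost.
Shutting down limits the loss to fixed cost, $428.

Shut down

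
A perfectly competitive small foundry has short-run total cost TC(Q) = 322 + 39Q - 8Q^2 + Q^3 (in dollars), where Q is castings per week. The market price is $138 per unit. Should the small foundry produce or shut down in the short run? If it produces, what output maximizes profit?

Strip out fixed cost: VC = 39Q - 8Q^2 + Q^3. Then AVC = 39 - 8Q + Q^2 and MC = 39 - 16Q + 3Q^2.
AVC is minimized where dAVC/dQ = -8 + 2Q = 0, at Q = 4; min AVC = 39 - 8·4 + 4^2 = $23.
Because $138 ≥ $23, revenue can cover variable cost; the firm operates.
Solving P = MC: -99 - 16Q + 3Q^2 = 0 ⇒ Q = -11/3 or 9. On the upward-sloping branch, Q* = 9.
Check: AVC at Q = 9 is $48 ≤ P, so revenue covers variable cost.
Profit = P·Q − TC = 138·9 − 754 = $488.

Produce at Q = 9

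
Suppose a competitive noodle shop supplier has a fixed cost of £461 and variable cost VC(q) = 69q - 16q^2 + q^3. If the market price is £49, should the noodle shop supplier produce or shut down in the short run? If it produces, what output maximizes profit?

Variable cost is VC = 69q - 16q^2 + q^3, so AVC = VC/q = 69 - 16q + q^2 and MC = dTC/dq = 69 - 32q + 3q^2.
AVC hits its minimum where MC = AVC, at q = 8, giving min AVC = 69 - 16·8 + 8^2 = £5.
Because £49 ≥ £5, revenue can cover variable cost; the firm operates.
P = MC gives 20 - 32q + 3q^2 = 0, with roots 2/3 and 10. Take the larger (rising MC): q* = 10.
Check: AVC at q = 10 is £9 ≤ P, so revenue covers variable cost.
Profit = P·q − TC = 49·10 − 551 = -£61, a loss, but smaller than the £461 fixed cost the firm would lose by shutting down.

Produce at q = 10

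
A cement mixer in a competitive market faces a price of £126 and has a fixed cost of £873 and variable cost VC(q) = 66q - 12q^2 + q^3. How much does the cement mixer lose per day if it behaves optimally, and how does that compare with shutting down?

Profit = -£73 at q = 10

AVC = 66 - 12q + q^2; min AVC = £30 at q = 6. Since P = £126 ≥ min AVC, the firm produces.
With MC = 66 - 24q + 3q^2, P = MC on the upward-sloping part at q* = 10.
TR = 126·10 = 1260. TC = 873 + 460 = 1333. Profit = 1260 − 1333 = -£73.
By producing, the firm covers all variable cost plus £800 of fixed cost; shutting down would lose the full £873.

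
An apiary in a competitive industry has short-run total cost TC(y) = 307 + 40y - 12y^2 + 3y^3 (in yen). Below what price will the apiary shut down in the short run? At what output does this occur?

The firm shuts down when price falls below the minimum of average variable cost. AVC = VC/y = 40 - 12y + 3y^2.
dAVC/dy = -12 + 6y = 0 gives y = 2. min AVC = 40 - 12·2 + 3·2^2 = 28.
The firm shuts down for any P below ¥28.

¥28 per unit, at y = 2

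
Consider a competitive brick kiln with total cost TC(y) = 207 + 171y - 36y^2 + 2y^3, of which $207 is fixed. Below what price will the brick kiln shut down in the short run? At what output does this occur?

$9 per unit, at y = 9

The firm shuts down when price falls below the minimum of average variable cost. AVC = VC/y = 171 - 36y + 2y^2.
dAVC/dy = -36 + 4y = 0 gives y = 9. min AVC = 171 - 36·9 + 2·9^2 = 9.
So the shutdown price is $9.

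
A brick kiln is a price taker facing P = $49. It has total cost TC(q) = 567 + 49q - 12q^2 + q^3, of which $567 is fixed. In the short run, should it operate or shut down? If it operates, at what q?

Produce at q = 8

Strip out fixed cost: VC = 49q - 12q^2 + q^3. Then AVC = 49 - 12q + q^2 and MC = 49 - 24q + 3q^2.
AVC hits its minimum where MC = AVC, at q = 6, giving min AVC = 49 - 12·6 + 6^2 = $13.
Because $49 ≥ $13, revenue can cover variable cost; the firm operates.
P = MC gives -24q + 3q^2 = 0, with roots 0 and 8. Take the larger (rising MC): q* = 8.
Check: AVC at q = 8 is $17 ≤ P, so revenue covers variable cost.
Profit = P·q − TC = 49·8 − 703 = -$311, a loss, but smaller than the $567 fixed cost the firm would lose by shutting down.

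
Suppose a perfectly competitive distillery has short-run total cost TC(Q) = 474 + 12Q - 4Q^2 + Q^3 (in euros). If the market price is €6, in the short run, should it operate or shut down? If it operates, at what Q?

Shut down

From TC, MC = TC'(Q) = 12 - 8Q + 3Q^2 and AVC = VC/Q = 12 - 4Q + Q^2.
AVC hits its minimum where MC = AVC, at Q = 2, giving min AVC = 12 - 4·2 + 2^2 = €8.
Since P = €6 < min AVC = €8, price fails to cover variable cost at any output.
Shutting down limits the loss to fixed cost, €474.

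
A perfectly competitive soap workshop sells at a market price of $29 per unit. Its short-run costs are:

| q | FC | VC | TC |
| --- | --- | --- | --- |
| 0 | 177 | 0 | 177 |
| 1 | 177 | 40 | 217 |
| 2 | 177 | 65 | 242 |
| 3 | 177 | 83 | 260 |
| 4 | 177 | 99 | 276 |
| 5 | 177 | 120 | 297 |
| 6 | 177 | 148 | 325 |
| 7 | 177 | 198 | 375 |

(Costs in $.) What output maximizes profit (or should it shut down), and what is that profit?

q = 6; profit = -$151

Profit at each row (π = 29q − TC): q=0: -177; q=1: -188; q=2: -184; q=3: -173; q=4: -160; q=5: -152; q=6: -151; q=7: -172.
Profit is maximized at q = 6. AVC there is 148/6 = $24.67 ≤ P, so producing beats shutting down (which would give -$177).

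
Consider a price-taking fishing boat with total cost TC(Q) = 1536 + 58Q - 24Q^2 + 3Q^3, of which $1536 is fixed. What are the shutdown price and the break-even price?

Shutdown price = $10; break-even price = $250

Shutdown price = min AVC. AVC = 58 - 24Q + 3Q^2, with vertex at Q = 4 and minimum $10.
ATC = 1536/Q + 58 - 24Q + 3Q^2. Setting dATC/dQ = −1536/Q^2 − 24 + 6Q = 0 gives Q = 8 (since 6·8^3 − 24·8^2 = 1536).
min ATC = 1536/8 + 58 − 24·8 + 3·8^2 = $250. That is the break-even price.
Between these two prices the firm operates at a loss; above $250 it earns a profit.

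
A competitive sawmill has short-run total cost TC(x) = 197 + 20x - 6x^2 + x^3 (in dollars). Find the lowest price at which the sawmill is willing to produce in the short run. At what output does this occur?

The firm shuts down when price falls below the minimum of average variable cost. AVC = VC/x = 20 - 6x + x^2.
At the minimum of AVC, MC = AVC. MC = 20 - 12x + 3x^2; setting MC = AVC gives 2x^2 - 6x = 0, so x = 3. min AVC = 11.
So the shutdown price is $11.

$11 per unit, at x = 3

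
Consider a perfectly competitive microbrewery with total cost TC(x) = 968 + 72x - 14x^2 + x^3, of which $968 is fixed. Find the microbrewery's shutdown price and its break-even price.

Shutdown price = $23; break-even price = $127

AVC = 72 - 14x + x^2; minimized at x = 7, giving min AVC = $23. That is the shutdown price.
ATC = 968/x + 72 - 14x + x^2. Setting dATC/dx = −968/x^2 − 14 + 2x = 0 gives x = 11 (since 2·11^3 − 14·11^2 = 968).
min ATC = 968/11 + 72 − 14·11 + 11^2 = $127. That is the break-even price.
For $23 ≤ P < $127 the firm produces at a loss; below $23 it shuts down.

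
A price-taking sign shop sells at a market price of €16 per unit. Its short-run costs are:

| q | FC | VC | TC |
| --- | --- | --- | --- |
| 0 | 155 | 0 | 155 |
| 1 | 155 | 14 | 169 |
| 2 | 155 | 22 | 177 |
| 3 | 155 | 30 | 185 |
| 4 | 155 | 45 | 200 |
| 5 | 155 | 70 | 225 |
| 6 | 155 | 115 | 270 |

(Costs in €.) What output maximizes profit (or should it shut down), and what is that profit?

Compute π = P·q − TC at each output: q=0: -155; q=1: -153; q=2: -145; q=3: -137; q=4: -136; q=5: -145; q=6: -174.
Profit is maximized at q = 4. AVC there is 45/4 = €11.25 ≤ P, so producing beats shutting down (which would give -€155).

q = 4; profit = -€136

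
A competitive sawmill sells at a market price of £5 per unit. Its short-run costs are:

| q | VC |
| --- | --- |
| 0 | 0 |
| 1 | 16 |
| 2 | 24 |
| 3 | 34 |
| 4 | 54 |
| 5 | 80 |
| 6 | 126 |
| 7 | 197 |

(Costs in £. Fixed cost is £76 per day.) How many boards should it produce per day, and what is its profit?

q = 0 (shut down); profit = -£76

Compute π = P·q − TC at each output: q=0: -76; q=1: -87; q=2: -90; q=3: -95; q=4: -110; q=5: -131; q=6: -172; q=7: -238.
Profit is highest at q = 0. Equivalently, the lowest AVC in the table is 34/3 ≈ £11.33 at q = 3, and P = £5 falls below it — price never covers variable cost, so the firm shuts down and loses only its fixed cost.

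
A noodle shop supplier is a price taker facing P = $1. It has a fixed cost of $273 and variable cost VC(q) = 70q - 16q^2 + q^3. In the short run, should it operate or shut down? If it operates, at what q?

Variable cost is VC = 70q - 16q^2 + q^3, so AVC = VC/q = 70 - 16q + q^2 and MC = dTC/dq = 70 - 32q + 3q^2.
AVC is minimized where dAVC/dq = -16 + 2q = 0, at q = 8; min AVC = 70 - 16·8 + 8^2 = $6.
With P < min AVC ($1 < $6), every unit sold adds to the loss.
The firm minimizes its loss by shutting down and losing only its fixed cost of $273.

Shut down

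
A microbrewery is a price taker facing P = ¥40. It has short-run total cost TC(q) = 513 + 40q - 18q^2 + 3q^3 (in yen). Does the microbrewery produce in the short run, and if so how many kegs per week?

Produce at q = 4

From TC, MC = TC'(q) = 40 - 36q + 9q^2 and AVC = VC/q = 40 - 18q + 3q^2.
AVC hits its minimum where MC = AVC, at q = 3, giving min AVC = 40 - 18·3 + 3·3^2 = ¥13.
P = ¥40 exceeds min AVC = ¥13, so the firm stays open.
Solving P = MC: -36q + 9q^2 = 0 ⇒ q = 0 or 4. On the upward-sloping branch, q* = 4.
Check: AVC at q = 4 is ¥16 ≤ P, so revenue covers variable cost.
Profit = P·q − TC = 40·4 − 577 = -¥417, a loss, but smaller than the ¥513 fixed cost the firm would lose by shutting down.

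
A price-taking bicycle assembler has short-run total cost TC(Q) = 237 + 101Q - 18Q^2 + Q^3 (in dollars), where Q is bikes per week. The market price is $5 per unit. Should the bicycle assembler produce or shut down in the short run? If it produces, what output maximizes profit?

Shut down

From TC, MC = TC'(Q) = 101 - 36Q + 3Q^2 and AVC = VC/Q = 101 - 18Q + Q^2.
The AVC parabola has its vertex at Q = 18/2 = 9, where AVC = 101 - 18·9 + 9^2 = $20.
With P < min AVC ($5 < $20), every unit sold adds to the loss.
The firm minimizes its loss by shutting down and losing only its fixed cost of $237.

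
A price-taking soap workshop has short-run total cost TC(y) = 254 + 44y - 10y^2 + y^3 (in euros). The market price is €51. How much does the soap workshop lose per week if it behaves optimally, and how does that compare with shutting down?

Profit = -€58 at y = 7

AVC = 44 - 10y + y^2 has its minimum €19 at y = 5; price €51 clears that bar, so the firm operates.
With MC = 44 - 20y + 3y^2, P = MC on the upward-sloping part at y* = 7.
TR = 51·7 = 357. TC = 254 + 161 = 415. Profit = 357 − 415 = -€58.
That loss of €58 beats the €254 the firm would lose by shutting down; producing recovers €196 of fixed cost.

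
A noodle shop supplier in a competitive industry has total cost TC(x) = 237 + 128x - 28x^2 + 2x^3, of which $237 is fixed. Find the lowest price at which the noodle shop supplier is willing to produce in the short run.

The firm shuts down when price falls below the minimum of average variable cost. AVC = VC/x = 128 - 28x + 2x^2.
dAVC/dx = -28 + 4x = 0 gives x = 7. min AVC = 128 - 28·7 + 2·7^2 = 30.
For P < $30 the firm produces nothing.

$30 per unit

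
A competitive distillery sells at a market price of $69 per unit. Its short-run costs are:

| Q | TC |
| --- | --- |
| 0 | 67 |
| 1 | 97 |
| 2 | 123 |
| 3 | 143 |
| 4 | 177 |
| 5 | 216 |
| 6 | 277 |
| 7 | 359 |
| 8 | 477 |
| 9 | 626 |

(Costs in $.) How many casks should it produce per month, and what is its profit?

Q = 6; profit = $137

Tabulate TR − TC: Q=0: -67; Q=1: -28; Q=2: 15; Q=3: 64; Q=4: 99; Q=5: 129; Q=6: 137; Q=7: 124; Q=8: 75; Q=9: -5.
Profit is maximized at Q = 6. AVC there is 210/6 = $35 ≤ P, so producing beats shutting down (which would give -$67).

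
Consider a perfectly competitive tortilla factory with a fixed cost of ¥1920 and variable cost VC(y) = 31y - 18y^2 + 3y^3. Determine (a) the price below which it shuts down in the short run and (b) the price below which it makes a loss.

Shutdown price = ¥4; break-even price = ¥319

AVC = 31 - 18y + 3y^2; minimized at y = 3, giving min AVC = ¥4. That is the shutdown price.
ATC = 1920/y + 31 - 18y + 3y^2. Setting dATC/dy = −1920/y^2 − 18 + 6y = 0 gives y = 8 (since 6·8^3 − 18·8^2 = 1920).
min ATC = 1920/8 + 31 − 18·8 + 3·8^2 = ¥319. That is the break-even price.
Between these two prices the firm operates at a loss; above ¥319 it earns a profit.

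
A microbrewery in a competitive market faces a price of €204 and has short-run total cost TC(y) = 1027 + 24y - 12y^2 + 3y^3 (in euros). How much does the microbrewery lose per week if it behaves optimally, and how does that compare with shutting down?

AVC = 24 - 12y + 3y^2; min AVC = €12 at y = 2. Since P = €204 ≥ min AVC, the firm produces.
With MC = 24 - 24y + 9y^2, P = MC on the upward-sloping part at y* = 6.
TR = 204·6 = 1224. TC = 1027 + 360 = 1387. Profit = 1224 − 1387 = -€163.
That loss of €163 beats the €1027 the firm would lose by shutting down; producing recovers €864 of fixed cost.

Profit = -€163 at y = 6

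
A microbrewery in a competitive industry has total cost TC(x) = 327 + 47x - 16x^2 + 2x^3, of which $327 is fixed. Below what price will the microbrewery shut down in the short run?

Short-run supply begins at min AVC. From VC = 47x - 16x^2 + 2x^3, AVC = 47 - 16x + 2x^2.
At the minimum of AVC, MC = AVC. MC = 47 - 32x + 6x^2; setting MC = AVC gives 4x^2 - 16x = 0, so x = 4. min AVC = 15.
For P < $15 the firm produces nothing.

$15 per unit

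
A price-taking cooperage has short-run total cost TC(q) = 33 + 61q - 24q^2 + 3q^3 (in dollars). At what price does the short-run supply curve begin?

The shutdown price is the minimum of AVC. VC = 61q - 24q^2 + 3q^3, so AVC = 61 - 24q + 3q^2.
At the minimum of AVC, MC = AVC. MC = 61 - 48q + 9q^2; setting MC = AVC gives 6q^2 - 24q = 0, so q = 4. min AVC = 13.
The firm shuts down for any P below $13.

$13 per unit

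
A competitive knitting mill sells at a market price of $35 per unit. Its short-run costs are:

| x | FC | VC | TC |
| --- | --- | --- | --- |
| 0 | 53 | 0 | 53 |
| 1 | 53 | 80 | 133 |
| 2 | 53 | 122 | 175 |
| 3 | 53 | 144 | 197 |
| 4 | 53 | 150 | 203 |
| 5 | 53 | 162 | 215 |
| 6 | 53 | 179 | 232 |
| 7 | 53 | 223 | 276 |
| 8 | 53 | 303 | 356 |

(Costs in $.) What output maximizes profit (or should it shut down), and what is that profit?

x = 6; profit = -$22

Profit at each row (π = 35x − TC): x=0: -53; x=1: -98; x=2: -105; x=3: -92; x=4: -63; x=5: -40; x=6: -22; x=7: -31; x=8: -76.
Profit is maximized at x = 6. AVC there is 179/6 = $29.83 ≤ P, so producing beats shutting down (which would give -$53).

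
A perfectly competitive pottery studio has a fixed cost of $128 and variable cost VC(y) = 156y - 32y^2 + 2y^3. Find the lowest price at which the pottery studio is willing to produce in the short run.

Short-run supply begins at min AVC. From VC = 156y - 32y^2 + 2y^3, AVC = 156 - 32y + 2y^2.
At the minimum of AVC, MC = AVC. MC = 156 - 64y + 6y^2; setting MC = AVC gives 4y^2 - 32y = 0, so y = 8. min AVC = 28.
The firm shuts down for any P below $28.

$28 per unit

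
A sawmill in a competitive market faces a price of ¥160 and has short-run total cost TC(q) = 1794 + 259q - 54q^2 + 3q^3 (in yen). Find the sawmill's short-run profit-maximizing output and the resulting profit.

AVC = 259 - 54q + 3q^2; min AVC = ¥16 at q = 9. Since P = ¥160 ≥ min AVC, the firm produces.
MC = 259 - 108q + 9q^2. Setting P = MC and taking the root on the rising branch gives q* = 11.
TR = 160·11 = 1760. TC = 1794 + 308 = 2102. Profit = 1760 − 2102 = -¥342.
That loss of ¥342 beats the ¥1794 the firm would lose by shutting down; producing recovers ¥1452 of fixed cost.

Profit = -¥342 at q = 11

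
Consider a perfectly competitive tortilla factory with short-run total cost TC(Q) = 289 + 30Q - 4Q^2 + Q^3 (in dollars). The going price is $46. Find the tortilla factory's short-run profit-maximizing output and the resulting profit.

AVC = 30 - 4Q + Q^2 has its minimum $26 at Q = 2; price $46 clears that bar, so the firm operates.
With MC = 30 - 8Q + 3Q^2, P = MC on the upward-sloping part at Q* = 4.
TR = 46·4 = 184. TC = 289 + 120 = 409. Profit = 184 − 409 = -$225.
By producing, the firm covers all variable cost plus $64 of fixed cost; shutting down would lose the full $289.

Profit = -$225 at Q = 4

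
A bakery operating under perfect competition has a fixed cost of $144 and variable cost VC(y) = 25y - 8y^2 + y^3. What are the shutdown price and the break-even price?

Shutdown price = $9; break-even price = $37

AVC = 25 - 8y + y^2; minimized at y = 4, giving min AVC = $9. That is the shutdown price.
ATC = 144/y + 25 - 8y + y^2. Setting dATC/dy = −144/y^2 − 8 + 2y = 0 gives y = 6 (since 2·6^3 − 8·6^2 = 144).
min ATC = 144/6 + 25 − 8·6 + 6^2 = $37. That is the break-even price.
For $9 ≤ P < $37 the firm produces at a loss; below $9 it shuts down.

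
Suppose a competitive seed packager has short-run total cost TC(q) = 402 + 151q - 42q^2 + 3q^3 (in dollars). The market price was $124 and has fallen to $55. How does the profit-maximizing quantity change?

AVC = 151 - 42q + 3q^2, minimized at q = 7 where min AVC = $4. MC = 151 - 84q + 9q^2.
With P = $124 above the shutdown price, P = MC gives q = 9.
At P = $55 ≥ min AVC, set P = MC: q = 8. The firm stays open but cuts output.

Output falls from 9 to 8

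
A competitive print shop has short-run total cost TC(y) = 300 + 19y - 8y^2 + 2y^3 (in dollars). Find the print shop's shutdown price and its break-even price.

Shutdown price = $11; break-even price = $89

AVC = 19 - 8y + 2y^2; minimized at y = 2, giving min AVC = $11. That is the shutdown price.
ATC = 300/y + 19 - 8y + 2y^2. Setting dATC/dy = −300/y^2 − 8 + 4y = 0 gives y = 5 (since 4·5^3 − 8·5^2 = 300).
min ATC = 300/5 + 19 − 8·5 + 2·5^2 = $89. That is the break-even price.
For $11 ≤ P < $89 the firm produces at a loss; below $11 it shuts down.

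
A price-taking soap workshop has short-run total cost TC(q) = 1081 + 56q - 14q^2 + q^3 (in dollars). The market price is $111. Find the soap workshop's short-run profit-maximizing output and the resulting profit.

Profit = -$113 at q = 11

AVC = 56 - 14q + q^2 has its minimum $7 at q = 7; price $111 clears that bar, so the firm operates.
MC = 56 - 28q + 3q^2. Setting P = MC and taking the root on the rising branch gives q* = 11.
TR = 111·11 = 1221. TC = 1081 + 253 = 1334. Profit = 1221 − 1334 = -$113.
That loss of $113 beats the $1081 the firm would lose by shutting down; producing recovers $968 of fixed cost.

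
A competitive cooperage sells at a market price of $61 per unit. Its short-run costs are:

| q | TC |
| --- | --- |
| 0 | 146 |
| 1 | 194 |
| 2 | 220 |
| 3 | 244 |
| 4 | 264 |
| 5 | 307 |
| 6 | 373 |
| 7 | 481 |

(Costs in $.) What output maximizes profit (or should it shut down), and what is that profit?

Tabulate TR − TC: q=0: -146; q=1: -133; q=2: -98; q=3: -61; q=4: -20; q=5: -2; q=6: -7; q=7: -54.
Profit is maximized at q = 5. AVC there is 161/5 = $32.20 ≤ P, so producing beats shutting down (which would give -$146).

q = 5; profit = -$2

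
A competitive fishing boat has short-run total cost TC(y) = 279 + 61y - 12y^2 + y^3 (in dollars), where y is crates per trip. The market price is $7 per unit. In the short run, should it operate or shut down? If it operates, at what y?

Shut down

Strip out fixed cost: VC = 61y - 12y^2 + y^3. Then AVC = 61 - 12y + y^2 and MC = 61 - 24y + 3y^2.
AVC hits its minimum where MC = AVC, at y = 6, giving min AVC = 61 - 12·6 + 6^2 = $25.
With P < min AVC ($7 < $25), every unit sold adds to the loss.
Shutting down limits the loss to fixed cost, $279.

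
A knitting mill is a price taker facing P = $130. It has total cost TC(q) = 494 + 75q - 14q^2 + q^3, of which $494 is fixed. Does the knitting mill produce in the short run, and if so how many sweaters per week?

Variable cost is VC = 75q - 14q^2 + q^3, so AVC = VC/q = 75 - 14q + q^2 and MC = dTC/dq = 75 - 28q + 3q^2.
AVC hits its minimum where MC = AVC, at q = 7, giving min AVC = 75 - 14·7 + 7^2 = $26.
Since P = $130 ≥ min AVC = $26, price covers variable cost and the firm should produce.
Solving P = MC: -55 - 28q + 3q^2 = 0 ⇒ q = -5/3 or 11. On the upward-sloping branch, q* = 11.
Check: AVC at q = 11 is $42 ≤ P, so revenue covers variable cost.
Profit = P·q − TC = 130·11 − 956 = $474.

Produce at q = 11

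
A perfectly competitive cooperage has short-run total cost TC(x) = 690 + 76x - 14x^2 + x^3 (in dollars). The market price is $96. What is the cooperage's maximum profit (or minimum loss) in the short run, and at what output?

AVC = 76 - 14x + x^2 has its minimum $27 at x = 7; price $96 clears that bar, so the firm operates.
MC = 76 - 28x + 3x^2. Setting P = MC and taking the root on the rising branch gives x* = 10.
TR = 96·10 = 960. TC = 690 + 360 = 1050. Profit = 960 − 1050 = -$90.
That loss of $90 beats the $690 the firm would lose by shutting down; producing recovers $600 of fixed cost.

Profit = -$90 at x = 10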